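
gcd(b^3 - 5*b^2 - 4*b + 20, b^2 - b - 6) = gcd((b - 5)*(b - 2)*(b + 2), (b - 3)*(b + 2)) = b + 2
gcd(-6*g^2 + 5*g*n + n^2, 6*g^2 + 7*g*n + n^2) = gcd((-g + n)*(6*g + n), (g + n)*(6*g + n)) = 6*g + n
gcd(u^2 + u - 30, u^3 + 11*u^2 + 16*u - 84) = u + 6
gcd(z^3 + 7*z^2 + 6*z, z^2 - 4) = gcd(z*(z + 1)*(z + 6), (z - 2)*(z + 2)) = 1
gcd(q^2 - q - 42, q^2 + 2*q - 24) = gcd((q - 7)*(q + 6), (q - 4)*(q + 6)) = q + 6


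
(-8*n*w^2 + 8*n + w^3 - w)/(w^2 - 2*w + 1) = (-8*n*w - 8*n + w^2 + w)/(w - 1)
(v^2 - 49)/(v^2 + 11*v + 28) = (v - 7)/(v + 4)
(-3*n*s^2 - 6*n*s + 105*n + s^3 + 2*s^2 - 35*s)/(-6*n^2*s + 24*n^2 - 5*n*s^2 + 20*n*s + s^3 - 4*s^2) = (3*n*s^2 + 6*n*s - 105*n - s^3 - 2*s^2 + 35*s)/(6*n^2*s - 24*n^2 + 5*n*s^2 - 20*n*s - s^3 + 4*s^2)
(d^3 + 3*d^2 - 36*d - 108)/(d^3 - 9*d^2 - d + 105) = (d^2 - 36)/(d^2 - 12*d + 35)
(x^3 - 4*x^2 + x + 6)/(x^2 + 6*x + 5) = (x^2 - 5*x + 6)/(x + 5)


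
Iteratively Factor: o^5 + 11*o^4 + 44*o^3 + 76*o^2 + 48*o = (o + 2)*(o^4 + 9*o^3 + 26*o^2 + 24*o) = (o + 2)*(o + 4)*(o^3 + 5*o^2 + 6*o) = o*(o + 2)*(o + 4)*(o^2 + 5*o + 6) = o*(o + 2)^2*(o + 4)*(o + 3)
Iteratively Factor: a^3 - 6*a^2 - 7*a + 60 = (a + 3)*(a^2 - 9*a + 20) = (a - 5)*(a + 3)*(a - 4)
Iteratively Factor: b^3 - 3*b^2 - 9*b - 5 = (b + 1)*(b^2 - 4*b - 5) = (b + 1)^2*(b - 5)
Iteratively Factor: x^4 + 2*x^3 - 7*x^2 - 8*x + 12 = (x - 1)*(x^3 + 3*x^2 - 4*x - 12) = (x - 1)*(x + 3)*(x^2 - 4) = (x - 1)*(x + 2)*(x + 3)*(x - 2)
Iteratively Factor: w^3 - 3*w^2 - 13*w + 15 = (w - 5)*(w^2 + 2*w - 3) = (w - 5)*(w + 3)*(w - 1)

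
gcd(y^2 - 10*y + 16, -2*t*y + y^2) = 1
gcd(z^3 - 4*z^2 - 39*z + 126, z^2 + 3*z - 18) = z^2 + 3*z - 18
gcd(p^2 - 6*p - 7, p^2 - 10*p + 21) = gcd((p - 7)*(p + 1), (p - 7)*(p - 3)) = p - 7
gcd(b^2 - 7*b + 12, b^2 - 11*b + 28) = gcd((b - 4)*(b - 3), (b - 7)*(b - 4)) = b - 4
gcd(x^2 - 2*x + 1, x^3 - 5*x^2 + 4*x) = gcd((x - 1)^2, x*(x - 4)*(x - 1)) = x - 1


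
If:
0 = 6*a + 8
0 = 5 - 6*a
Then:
No Solution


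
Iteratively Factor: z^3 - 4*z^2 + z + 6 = (z - 2)*(z^2 - 2*z - 3) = (z - 3)*(z - 2)*(z + 1)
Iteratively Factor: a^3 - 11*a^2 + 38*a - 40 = (a - 2)*(a^2 - 9*a + 20) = (a - 5)*(a - 2)*(a - 4)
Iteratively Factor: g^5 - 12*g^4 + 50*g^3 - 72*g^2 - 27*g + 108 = (g - 4)*(g^4 - 8*g^3 + 18*g^2 - 27) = (g - 4)*(g - 3)*(g^3 - 5*g^2 + 3*g + 9) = (g - 4)*(g - 3)*(g + 1)*(g^2 - 6*g + 9) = (g - 4)*(g - 3)^2*(g + 1)*(g - 3)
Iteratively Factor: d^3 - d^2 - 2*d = (d + 1)*(d^2 - 2*d) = (d - 2)*(d + 1)*(d)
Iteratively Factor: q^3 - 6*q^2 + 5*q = (q - 1)*(q^2 - 5*q) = (q - 5)*(q - 1)*(q)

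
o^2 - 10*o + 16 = (o - 8)*(o - 2)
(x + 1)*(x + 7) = x^2 + 8*x + 7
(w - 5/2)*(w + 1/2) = w^2 - 2*w - 5/4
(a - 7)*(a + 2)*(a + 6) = a^3 + a^2 - 44*a - 84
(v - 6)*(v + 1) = v^2 - 5*v - 6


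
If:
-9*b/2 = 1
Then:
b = -2/9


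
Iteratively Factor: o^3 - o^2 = (o - 1)*(o^2) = o*(o - 1)*(o)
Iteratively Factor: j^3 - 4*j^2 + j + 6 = (j - 2)*(j^2 - 2*j - 3) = (j - 3)*(j - 2)*(j + 1)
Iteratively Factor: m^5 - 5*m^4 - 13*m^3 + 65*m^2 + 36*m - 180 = (m - 5)*(m^4 - 13*m^2 + 36) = (m - 5)*(m - 3)*(m^3 + 3*m^2 - 4*m - 12) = (m - 5)*(m - 3)*(m - 2)*(m^2 + 5*m + 6) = (m - 5)*(m - 3)*(m - 2)*(m + 2)*(m + 3)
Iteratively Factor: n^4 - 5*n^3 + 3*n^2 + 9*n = (n - 3)*(n^3 - 2*n^2 - 3*n) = (n - 3)*(n + 1)*(n^2 - 3*n) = n*(n - 3)*(n + 1)*(n - 3)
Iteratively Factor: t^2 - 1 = (t + 1)*(t - 1)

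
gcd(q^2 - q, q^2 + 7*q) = q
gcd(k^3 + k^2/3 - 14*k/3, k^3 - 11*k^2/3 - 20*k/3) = k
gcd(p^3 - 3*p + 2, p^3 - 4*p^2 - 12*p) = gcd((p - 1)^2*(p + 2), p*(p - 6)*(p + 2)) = p + 2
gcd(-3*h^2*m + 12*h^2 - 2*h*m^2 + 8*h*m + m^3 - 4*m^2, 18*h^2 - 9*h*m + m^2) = 3*h - m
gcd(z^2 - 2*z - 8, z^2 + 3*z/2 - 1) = z + 2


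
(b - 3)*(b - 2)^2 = b^3 - 7*b^2 + 16*b - 12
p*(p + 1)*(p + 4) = p^3 + 5*p^2 + 4*p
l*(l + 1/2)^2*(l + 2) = l^4 + 3*l^3 + 9*l^2/4 + l/2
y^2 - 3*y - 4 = (y - 4)*(y + 1)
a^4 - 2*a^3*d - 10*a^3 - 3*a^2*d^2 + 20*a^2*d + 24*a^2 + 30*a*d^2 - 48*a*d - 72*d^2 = (a - 6)*(a - 4)*(a - 3*d)*(a + d)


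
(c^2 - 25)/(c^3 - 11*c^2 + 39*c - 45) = (c + 5)/(c^2 - 6*c + 9)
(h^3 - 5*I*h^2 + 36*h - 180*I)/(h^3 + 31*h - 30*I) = (h - 6*I)/(h - I)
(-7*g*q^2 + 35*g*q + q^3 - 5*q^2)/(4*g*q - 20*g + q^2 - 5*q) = q*(-7*g + q)/(4*g + q)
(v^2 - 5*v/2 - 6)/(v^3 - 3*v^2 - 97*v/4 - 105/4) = 2*(v - 4)/(2*v^2 - 9*v - 35)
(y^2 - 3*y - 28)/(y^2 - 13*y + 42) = (y + 4)/(y - 6)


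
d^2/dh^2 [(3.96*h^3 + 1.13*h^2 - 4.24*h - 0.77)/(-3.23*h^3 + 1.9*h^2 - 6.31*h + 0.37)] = (1.13686837721616e-13*h^7 - 72.1833939999999*h^6 + 749.672664*h^5 + 21.6687780000001*h^4 - 573.605837999999*h^3 + 231.885306*h^2 - 71.004882*h + 79.723036)/(33.698267*h^9 - 59.46753*h^8 + 232.475697*h^7 - 250.786339*h^6 + 467.779449*h^5 - 276.205356*h^4 + 279.181732*h^3 - 44.976201*h^2 + 2.591517*h - 0.050653)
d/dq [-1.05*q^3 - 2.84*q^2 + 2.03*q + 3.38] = -3.15*q^2 - 5.68*q + 2.03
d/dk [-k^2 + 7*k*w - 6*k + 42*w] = -2*k + 7*w - 6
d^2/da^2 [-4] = 0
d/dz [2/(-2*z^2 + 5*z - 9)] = 2*(4*z - 5)/(2*z^2 - 5*z + 9)^2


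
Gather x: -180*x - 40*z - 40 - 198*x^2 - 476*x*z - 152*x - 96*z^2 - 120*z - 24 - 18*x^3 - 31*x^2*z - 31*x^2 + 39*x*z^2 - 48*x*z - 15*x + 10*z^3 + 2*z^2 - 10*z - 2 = -18*x^3 + x^2*(-31*z - 229) + x*(39*z^2 - 524*z - 347) + 10*z^3 - 94*z^2 - 170*z - 66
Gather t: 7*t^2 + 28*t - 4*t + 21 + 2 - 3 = 7*t^2 + 24*t + 20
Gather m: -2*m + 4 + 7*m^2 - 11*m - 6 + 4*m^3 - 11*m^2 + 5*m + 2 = 4*m^3 - 4*m^2 - 8*m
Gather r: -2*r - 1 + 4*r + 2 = 2*r + 1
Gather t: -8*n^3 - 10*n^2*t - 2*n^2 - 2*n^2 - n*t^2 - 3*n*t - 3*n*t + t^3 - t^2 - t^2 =-8*n^3 - 4*n^2 + t^3 + t^2*(-n - 2) + t*(-10*n^2 - 6*n)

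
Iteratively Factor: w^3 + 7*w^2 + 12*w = (w + 3)*(w^2 + 4*w) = (w + 3)*(w + 4)*(w)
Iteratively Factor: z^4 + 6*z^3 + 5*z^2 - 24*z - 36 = (z + 2)*(z^3 + 4*z^2 - 3*z - 18) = (z - 2)*(z + 2)*(z^2 + 6*z + 9) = (z - 2)*(z + 2)*(z + 3)*(z + 3)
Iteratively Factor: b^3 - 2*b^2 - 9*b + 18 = (b - 3)*(b^2 + b - 6) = (b - 3)*(b - 2)*(b + 3)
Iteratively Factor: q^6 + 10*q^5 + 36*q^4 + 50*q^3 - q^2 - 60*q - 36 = (q + 3)*(q^5 + 7*q^4 + 15*q^3 + 5*q^2 - 16*q - 12) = (q + 2)*(q + 3)*(q^4 + 5*q^3 + 5*q^2 - 5*q - 6) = (q + 1)*(q + 2)*(q + 3)*(q^3 + 4*q^2 + q - 6) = (q + 1)*(q + 2)*(q + 3)^2*(q^2 + q - 2) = (q + 1)*(q + 2)^2*(q + 3)^2*(q - 1)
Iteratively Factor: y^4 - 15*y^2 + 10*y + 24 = (y + 1)*(y^3 - y^2 - 14*y + 24) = (y - 2)*(y + 1)*(y^2 + y - 12) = (y - 2)*(y + 1)*(y + 4)*(y - 3)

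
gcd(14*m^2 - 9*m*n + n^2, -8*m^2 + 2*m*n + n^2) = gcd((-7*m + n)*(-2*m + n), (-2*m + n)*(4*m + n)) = 2*m - n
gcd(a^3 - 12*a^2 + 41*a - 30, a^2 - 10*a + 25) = a - 5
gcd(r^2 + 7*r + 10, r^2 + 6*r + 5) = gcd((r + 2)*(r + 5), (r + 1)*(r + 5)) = r + 5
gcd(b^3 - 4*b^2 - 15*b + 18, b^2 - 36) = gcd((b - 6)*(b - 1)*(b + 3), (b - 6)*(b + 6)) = b - 6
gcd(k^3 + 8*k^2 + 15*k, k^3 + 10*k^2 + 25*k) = k^2 + 5*k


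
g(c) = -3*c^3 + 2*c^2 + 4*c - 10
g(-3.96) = 191.82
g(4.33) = -198.73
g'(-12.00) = -1340.00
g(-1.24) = -6.16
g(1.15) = -7.32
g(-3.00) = 77.00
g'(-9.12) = -781.05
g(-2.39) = 32.82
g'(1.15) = -3.30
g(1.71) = -12.31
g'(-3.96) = -152.97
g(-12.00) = 5414.00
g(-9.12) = 2395.52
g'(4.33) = -147.42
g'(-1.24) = -14.80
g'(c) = -9*c^2 + 4*c + 4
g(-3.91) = 184.27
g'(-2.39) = -56.97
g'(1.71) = -15.48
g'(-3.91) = -149.23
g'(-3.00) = -89.00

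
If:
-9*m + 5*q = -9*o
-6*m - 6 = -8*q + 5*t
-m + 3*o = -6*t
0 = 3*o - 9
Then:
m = 1251/227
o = 3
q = 1026/227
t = -132/227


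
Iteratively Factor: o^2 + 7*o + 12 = (o + 4)*(o + 3)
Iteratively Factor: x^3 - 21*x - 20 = (x + 1)*(x^2 - x - 20) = (x + 1)*(x + 4)*(x - 5)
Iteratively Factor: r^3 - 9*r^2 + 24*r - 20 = (r - 2)*(r^2 - 7*r + 10) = (r - 5)*(r - 2)*(r - 2)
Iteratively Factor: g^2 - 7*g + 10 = (g - 2)*(g - 5)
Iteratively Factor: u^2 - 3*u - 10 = (u - 5)*(u + 2)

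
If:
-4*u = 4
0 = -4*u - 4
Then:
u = -1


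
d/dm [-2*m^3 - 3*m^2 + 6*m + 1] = -6*m^2 - 6*m + 6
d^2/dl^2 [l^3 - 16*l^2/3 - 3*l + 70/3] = 6*l - 32/3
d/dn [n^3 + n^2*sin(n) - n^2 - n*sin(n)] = n^2*cos(n) + 3*n^2 + 2*n*sin(n) - n*cos(n) - 2*n - sin(n)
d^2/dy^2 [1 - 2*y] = 0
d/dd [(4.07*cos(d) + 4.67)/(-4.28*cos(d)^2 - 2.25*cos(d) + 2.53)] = (17.4196*sin(d)^2 - 39.9752*cos(d) - 38.2242)*sin(d)/(4.28*cos(d)^2 + 2.25*cos(d) - 2.53)^2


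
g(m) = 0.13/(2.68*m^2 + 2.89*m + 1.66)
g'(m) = 0.13*(-5.36*m - 2.89)/(2.68*m^2 + 2.89*m + 1.66)^2 = (-0.6968*m - 0.3757)/(2.68*m^2 + 2.89*m + 1.66)^2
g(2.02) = 0.01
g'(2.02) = -0.01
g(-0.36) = 0.13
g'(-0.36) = -0.13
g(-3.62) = 0.00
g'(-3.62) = 0.00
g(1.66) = 0.01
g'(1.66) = -0.01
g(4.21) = 0.00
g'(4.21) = -0.00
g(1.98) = 0.01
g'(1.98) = -0.01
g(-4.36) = 0.00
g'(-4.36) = 0.00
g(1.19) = 0.01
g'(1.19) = -0.02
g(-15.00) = 0.00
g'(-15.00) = 0.00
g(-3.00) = 0.01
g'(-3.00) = 0.01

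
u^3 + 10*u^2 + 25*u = u*(u + 5)^2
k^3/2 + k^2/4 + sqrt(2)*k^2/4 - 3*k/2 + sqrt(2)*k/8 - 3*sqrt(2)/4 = (k/2 + 1)*(k - 3/2)*(k + sqrt(2)/2)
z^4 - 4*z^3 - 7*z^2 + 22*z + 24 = (z - 4)*(z - 3)*(z + 1)*(z + 2)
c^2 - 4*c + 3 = (c - 3)*(c - 1)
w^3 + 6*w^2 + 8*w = w*(w + 2)*(w + 4)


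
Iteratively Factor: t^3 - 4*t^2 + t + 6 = (t - 3)*(t^2 - t - 2) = (t - 3)*(t + 1)*(t - 2)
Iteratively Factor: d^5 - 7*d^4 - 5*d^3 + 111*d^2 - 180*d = (d + 4)*(d^4 - 11*d^3 + 39*d^2 - 45*d) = (d - 3)*(d + 4)*(d^3 - 8*d^2 + 15*d) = (d - 5)*(d - 3)*(d + 4)*(d^2 - 3*d) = (d - 5)*(d - 3)^2*(d + 4)*(d)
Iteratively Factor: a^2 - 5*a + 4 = (a - 4)*(a - 1)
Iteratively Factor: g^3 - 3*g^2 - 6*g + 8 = (g - 4)*(g^2 + g - 2) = (g - 4)*(g - 1)*(g + 2)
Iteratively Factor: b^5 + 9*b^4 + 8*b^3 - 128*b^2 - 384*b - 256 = (b + 4)*(b^4 + 5*b^3 - 12*b^2 - 80*b - 64) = (b - 4)*(b + 4)*(b^3 + 9*b^2 + 24*b + 16) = (b - 4)*(b + 4)^2*(b^2 + 5*b + 4) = (b - 4)*(b + 1)*(b + 4)^2*(b + 4)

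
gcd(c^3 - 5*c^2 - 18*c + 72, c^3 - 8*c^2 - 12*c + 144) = c^2 - 2*c - 24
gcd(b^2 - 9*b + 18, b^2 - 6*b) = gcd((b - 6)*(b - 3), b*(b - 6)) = b - 6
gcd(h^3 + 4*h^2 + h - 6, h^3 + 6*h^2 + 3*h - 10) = h^2 + h - 2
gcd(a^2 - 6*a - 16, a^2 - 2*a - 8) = a + 2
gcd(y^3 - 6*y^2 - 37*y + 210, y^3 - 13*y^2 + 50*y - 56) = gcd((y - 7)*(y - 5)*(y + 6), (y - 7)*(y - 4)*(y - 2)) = y - 7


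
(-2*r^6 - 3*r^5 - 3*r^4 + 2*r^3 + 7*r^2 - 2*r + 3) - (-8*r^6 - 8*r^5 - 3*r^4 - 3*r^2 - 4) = 6*r^6 + 5*r^5 + 2*r^3 + 10*r^2 - 2*r + 7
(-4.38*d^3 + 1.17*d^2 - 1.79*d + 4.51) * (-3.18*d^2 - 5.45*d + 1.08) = 13.9284*d^5 + 20.1504*d^4 - 5.4147*d^3 - 3.3227*d^2 - 26.5127*d + 4.8708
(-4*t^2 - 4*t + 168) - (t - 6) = -4*t^2 - 5*t + 174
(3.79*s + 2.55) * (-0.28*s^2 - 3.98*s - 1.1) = -1.0612*s^3 - 15.7982*s^2 - 14.318*s - 2.805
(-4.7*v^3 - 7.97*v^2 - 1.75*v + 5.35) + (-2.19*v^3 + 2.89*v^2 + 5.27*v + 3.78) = -6.89*v^3 - 5.08*v^2 + 3.52*v + 9.13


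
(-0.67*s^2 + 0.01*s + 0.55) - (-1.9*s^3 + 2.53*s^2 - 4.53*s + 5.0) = 1.9*s^3 - 3.2*s^2 + 4.54*s - 4.45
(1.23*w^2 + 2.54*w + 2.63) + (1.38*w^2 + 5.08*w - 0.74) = 2.61*w^2 + 7.62*w + 1.89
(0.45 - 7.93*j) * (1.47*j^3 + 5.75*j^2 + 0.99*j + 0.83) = -11.6571*j^4 - 44.936*j^3 - 5.2632*j^2 - 6.1364*j + 0.3735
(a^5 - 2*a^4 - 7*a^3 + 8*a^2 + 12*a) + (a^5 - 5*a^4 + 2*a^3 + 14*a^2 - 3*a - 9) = 2*a^5 - 7*a^4 - 5*a^3 + 22*a^2 + 9*a - 9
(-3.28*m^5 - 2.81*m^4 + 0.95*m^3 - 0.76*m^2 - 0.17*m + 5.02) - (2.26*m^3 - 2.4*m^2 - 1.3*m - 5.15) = -3.28*m^5 - 2.81*m^4 - 1.31*m^3 + 1.64*m^2 + 1.13*m + 10.17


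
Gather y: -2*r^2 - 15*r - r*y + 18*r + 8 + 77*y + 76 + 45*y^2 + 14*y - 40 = -2*r^2 + 3*r + 45*y^2 + y*(91 - r) + 44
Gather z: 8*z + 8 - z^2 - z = -z^2 + 7*z + 8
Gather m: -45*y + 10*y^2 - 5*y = 10*y^2 - 50*y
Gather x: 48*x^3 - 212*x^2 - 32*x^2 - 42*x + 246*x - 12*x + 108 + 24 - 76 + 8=48*x^3 - 244*x^2 + 192*x + 64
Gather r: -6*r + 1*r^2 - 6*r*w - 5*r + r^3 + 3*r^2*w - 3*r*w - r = r^3 + r^2*(3*w + 1) + r*(-9*w - 12)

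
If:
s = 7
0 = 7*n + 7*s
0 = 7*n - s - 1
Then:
No Solution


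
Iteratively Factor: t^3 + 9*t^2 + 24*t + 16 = (t + 4)*(t^2 + 5*t + 4) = (t + 1)*(t + 4)*(t + 4)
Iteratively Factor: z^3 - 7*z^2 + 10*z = (z - 5)*(z^2 - 2*z) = z*(z - 5)*(z - 2)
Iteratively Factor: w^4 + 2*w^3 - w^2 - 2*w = (w + 2)*(w^3 - w) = w*(w + 2)*(w^2 - 1) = w*(w + 1)*(w + 2)*(w - 1)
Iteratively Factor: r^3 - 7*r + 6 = (r - 1)*(r^2 + r - 6) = (r - 1)*(r + 3)*(r - 2)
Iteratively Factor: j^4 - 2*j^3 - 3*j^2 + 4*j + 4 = (j - 2)*(j^3 - 3*j - 2) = (j - 2)*(j + 1)*(j^2 - j - 2) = (j - 2)*(j + 1)^2*(j - 2)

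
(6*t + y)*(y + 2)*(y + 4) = 6*t*y^2 + 36*t*y + 48*t + y^3 + 6*y^2 + 8*y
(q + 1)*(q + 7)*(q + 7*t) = q^3 + 7*q^2*t + 8*q^2 + 56*q*t + 7*q + 49*t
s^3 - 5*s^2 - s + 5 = (s - 5)*(s - 1)*(s + 1)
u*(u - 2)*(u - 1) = u^3 - 3*u^2 + 2*u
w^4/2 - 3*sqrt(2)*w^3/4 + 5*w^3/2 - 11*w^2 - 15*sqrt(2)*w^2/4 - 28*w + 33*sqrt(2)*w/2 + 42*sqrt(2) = (w/2 + 1)*(w - 4)*(w + 7)*(w - 3*sqrt(2)/2)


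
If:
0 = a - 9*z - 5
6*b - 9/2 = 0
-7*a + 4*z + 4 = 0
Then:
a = 16/59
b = 3/4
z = -31/59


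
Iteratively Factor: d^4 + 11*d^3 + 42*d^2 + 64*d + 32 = (d + 4)*(d^3 + 7*d^2 + 14*d + 8) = (d + 2)*(d + 4)*(d^2 + 5*d + 4) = (d + 1)*(d + 2)*(d + 4)*(d + 4)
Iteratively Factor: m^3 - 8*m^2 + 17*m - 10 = (m - 2)*(m^2 - 6*m + 5) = (m - 5)*(m - 2)*(m - 1)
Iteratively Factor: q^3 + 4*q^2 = (q)*(q^2 + 4*q) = q^2*(q + 4)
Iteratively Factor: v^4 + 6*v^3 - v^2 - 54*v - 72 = (v + 3)*(v^3 + 3*v^2 - 10*v - 24) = (v - 3)*(v + 3)*(v^2 + 6*v + 8) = (v - 3)*(v + 2)*(v + 3)*(v + 4)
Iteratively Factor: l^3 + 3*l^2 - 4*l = (l - 1)*(l^2 + 4*l) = (l - 1)*(l + 4)*(l)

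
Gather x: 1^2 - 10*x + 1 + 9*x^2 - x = 9*x^2 - 11*x + 2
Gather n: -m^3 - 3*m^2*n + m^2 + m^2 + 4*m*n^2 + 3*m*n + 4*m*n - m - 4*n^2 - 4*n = -m^3 + 2*m^2 - m + n^2*(4*m - 4) + n*(-3*m^2 + 7*m - 4)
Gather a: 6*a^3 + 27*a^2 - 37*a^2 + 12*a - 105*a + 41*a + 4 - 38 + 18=6*a^3 - 10*a^2 - 52*a - 16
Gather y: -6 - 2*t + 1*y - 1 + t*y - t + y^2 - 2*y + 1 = -3*t + y^2 + y*(t - 1) - 6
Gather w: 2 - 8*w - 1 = 1 - 8*w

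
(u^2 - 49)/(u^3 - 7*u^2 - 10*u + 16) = (u^2 - 49)/(u^3 - 7*u^2 - 10*u + 16)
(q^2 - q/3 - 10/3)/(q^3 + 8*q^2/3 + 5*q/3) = (q - 2)/(q*(q + 1))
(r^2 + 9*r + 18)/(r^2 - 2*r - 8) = (r^2 + 9*r + 18)/(r^2 - 2*r - 8)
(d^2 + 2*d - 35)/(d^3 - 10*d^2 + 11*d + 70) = (d + 7)/(d^2 - 5*d - 14)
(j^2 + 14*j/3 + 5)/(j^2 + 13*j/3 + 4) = (3*j + 5)/(3*j + 4)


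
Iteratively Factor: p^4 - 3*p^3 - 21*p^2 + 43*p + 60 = (p + 4)*(p^3 - 7*p^2 + 7*p + 15) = (p - 5)*(p + 4)*(p^2 - 2*p - 3) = (p - 5)*(p - 3)*(p + 4)*(p + 1)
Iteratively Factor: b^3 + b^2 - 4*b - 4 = (b + 2)*(b^2 - b - 2) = (b - 2)*(b + 2)*(b + 1)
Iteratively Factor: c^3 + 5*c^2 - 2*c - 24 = (c + 3)*(c^2 + 2*c - 8) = (c + 3)*(c + 4)*(c - 2)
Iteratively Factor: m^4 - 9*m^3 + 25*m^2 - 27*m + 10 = (m - 5)*(m^3 - 4*m^2 + 5*m - 2) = (m - 5)*(m - 2)*(m^2 - 2*m + 1) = (m - 5)*(m - 2)*(m - 1)*(m - 1)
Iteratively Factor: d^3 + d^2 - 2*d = (d - 1)*(d^2 + 2*d) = d*(d - 1)*(d + 2)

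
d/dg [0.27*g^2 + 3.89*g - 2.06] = 0.54*g + 3.89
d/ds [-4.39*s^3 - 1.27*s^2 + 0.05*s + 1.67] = -13.17*s^2 - 2.54*s + 0.05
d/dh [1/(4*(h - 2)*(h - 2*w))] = ((2 - h)*(h - 2*w)^2 + (-h + 2*w)*(h - 2)^2)/(4*(h - 2)^3*(h - 2*w)^3)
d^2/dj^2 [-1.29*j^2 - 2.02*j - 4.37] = -2.58000000000000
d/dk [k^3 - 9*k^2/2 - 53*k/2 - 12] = 3*k^2 - 9*k - 53/2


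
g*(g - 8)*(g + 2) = g^3 - 6*g^2 - 16*g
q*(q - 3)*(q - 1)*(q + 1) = q^4 - 3*q^3 - q^2 + 3*q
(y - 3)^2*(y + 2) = y^3 - 4*y^2 - 3*y + 18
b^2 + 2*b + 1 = (b + 1)^2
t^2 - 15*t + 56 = (t - 8)*(t - 7)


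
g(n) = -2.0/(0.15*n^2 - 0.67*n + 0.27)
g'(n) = -2.0*(0.67 - 0.3*n)/(0.15*n^2 - 0.67*n + 0.27)^2 = (0.6*n - 1.34)/(0.15*n^2 - 0.67*n + 0.27)^2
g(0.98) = 8.25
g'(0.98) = -12.78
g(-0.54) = -2.96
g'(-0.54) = -3.65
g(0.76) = 13.11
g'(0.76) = -37.98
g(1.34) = 5.58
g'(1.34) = -4.17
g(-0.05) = -6.58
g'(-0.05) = -14.84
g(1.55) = 4.90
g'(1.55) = -2.46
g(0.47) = 170.00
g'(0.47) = -7643.67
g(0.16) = -12.00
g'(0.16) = -44.80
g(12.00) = -0.14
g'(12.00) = 0.03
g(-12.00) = -0.07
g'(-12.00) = -0.01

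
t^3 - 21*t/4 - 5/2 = (t - 5/2)*(t + 1/2)*(t + 2)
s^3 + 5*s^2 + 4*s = s*(s + 1)*(s + 4)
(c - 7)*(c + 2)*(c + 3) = c^3 - 2*c^2 - 29*c - 42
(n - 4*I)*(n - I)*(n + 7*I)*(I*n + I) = I*n^4 - 2*n^3 + I*n^3 - 2*n^2 + 31*I*n^2 + 28*n + 31*I*n + 28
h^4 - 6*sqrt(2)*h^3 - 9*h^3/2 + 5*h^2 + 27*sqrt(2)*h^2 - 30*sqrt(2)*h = h*(h - 5/2)*(h - 2)*(h - 6*sqrt(2))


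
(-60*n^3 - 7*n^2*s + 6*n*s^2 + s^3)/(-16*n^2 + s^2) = (-15*n^2 + 2*n*s + s^2)/(-4*n + s)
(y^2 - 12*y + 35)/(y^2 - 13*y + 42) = (y - 5)/(y - 6)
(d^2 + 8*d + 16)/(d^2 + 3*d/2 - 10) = 2*(d + 4)/(2*d - 5)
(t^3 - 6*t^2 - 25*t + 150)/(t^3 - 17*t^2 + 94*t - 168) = (t^2 - 25)/(t^2 - 11*t + 28)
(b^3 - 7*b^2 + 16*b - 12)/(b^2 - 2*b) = b - 5 + 6/b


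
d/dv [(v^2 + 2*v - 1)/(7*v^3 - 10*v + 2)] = (2*(v + 1)*(7*v^3 - 10*v + 2) - (21*v^2 - 10)*(v^2 + 2*v - 1))/(7*v^3 - 10*v + 2)^2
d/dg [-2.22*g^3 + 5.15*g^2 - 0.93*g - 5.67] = -6.66*g^2 + 10.3*g - 0.93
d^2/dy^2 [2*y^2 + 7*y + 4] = 4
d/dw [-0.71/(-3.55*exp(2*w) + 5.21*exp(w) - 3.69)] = (3.6991 - 5.041*exp(w))*exp(w)/(3.55*exp(2*w) - 5.21*exp(w) + 3.69)^2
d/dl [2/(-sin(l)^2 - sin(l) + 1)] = 2*(2*sin(l) + 1)*cos(l)/(sin(l) - cos(l)^2)^2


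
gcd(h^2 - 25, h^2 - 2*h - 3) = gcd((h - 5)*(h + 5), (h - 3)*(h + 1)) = 1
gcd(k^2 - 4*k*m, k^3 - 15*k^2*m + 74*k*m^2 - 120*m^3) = k - 4*m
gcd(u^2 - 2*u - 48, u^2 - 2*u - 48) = u^2 - 2*u - 48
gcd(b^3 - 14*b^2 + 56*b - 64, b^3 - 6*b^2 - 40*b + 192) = b^2 - 12*b + 32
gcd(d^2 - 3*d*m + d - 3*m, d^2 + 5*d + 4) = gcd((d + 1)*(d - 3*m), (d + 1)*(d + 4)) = d + 1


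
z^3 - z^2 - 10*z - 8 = (z - 4)*(z + 1)*(z + 2)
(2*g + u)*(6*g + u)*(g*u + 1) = 12*g^3*u + 8*g^2*u^2 + 12*g^2 + g*u^3 + 8*g*u + u^2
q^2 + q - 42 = (q - 6)*(q + 7)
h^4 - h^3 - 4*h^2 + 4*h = h*(h - 2)*(h - 1)*(h + 2)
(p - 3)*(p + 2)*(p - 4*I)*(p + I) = p^4 - p^3 - 3*I*p^3 - 2*p^2 + 3*I*p^2 - 4*p + 18*I*p - 24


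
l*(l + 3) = l^2 + 3*l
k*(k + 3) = k^2 + 3*k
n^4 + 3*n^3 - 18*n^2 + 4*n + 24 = (n - 2)^2*(n + 1)*(n + 6)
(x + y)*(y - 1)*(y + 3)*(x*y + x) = x^2*y^3 + 3*x^2*y^2 - x^2*y - 3*x^2 + x*y^4 + 3*x*y^3 - x*y^2 - 3*x*y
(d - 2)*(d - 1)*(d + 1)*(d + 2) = d^4 - 5*d^2 + 4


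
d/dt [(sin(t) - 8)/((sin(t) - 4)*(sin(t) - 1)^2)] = (28*sin(t) + cos(2*t) - 69)*cos(t)/((sin(t) - 4)^2*(sin(t) - 1)^3)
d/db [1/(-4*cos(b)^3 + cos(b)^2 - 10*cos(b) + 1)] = 2*(-6*cos(b)^2 + cos(b) - 5)*sin(b)/(4*cos(b)^3 - cos(b)^2 + 10*cos(b) - 1)^2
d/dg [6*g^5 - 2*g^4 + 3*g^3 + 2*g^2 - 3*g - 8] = 30*g^4 - 8*g^3 + 9*g^2 + 4*g - 3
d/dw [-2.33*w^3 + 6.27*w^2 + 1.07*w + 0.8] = -6.99*w^2 + 12.54*w + 1.07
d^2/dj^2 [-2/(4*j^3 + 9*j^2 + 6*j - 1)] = 12*((4*j + 3)*(4*j^3 + 9*j^2 + 6*j - 1) - 12*(2*j^2 + 3*j + 1)^2)/(4*j^3 + 9*j^2 + 6*j - 1)^3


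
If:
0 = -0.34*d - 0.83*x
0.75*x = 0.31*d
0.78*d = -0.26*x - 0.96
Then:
No Solution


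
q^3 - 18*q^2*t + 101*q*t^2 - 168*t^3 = (q - 8*t)*(q - 7*t)*(q - 3*t)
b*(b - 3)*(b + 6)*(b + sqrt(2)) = b^4 + sqrt(2)*b^3 + 3*b^3 - 18*b^2 + 3*sqrt(2)*b^2 - 18*sqrt(2)*b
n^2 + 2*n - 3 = (n - 1)*(n + 3)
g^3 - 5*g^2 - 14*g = g*(g - 7)*(g + 2)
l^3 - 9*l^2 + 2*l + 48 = (l - 8)*(l - 3)*(l + 2)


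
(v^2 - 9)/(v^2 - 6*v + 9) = (v + 3)/(v - 3)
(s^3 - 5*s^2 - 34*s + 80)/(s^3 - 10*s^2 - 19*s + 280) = (s - 2)/(s - 7)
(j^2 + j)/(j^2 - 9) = j*(j + 1)/(j^2 - 9)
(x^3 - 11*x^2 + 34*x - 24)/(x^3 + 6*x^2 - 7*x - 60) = (x^3 - 11*x^2 + 34*x - 24)/(x^3 + 6*x^2 - 7*x - 60)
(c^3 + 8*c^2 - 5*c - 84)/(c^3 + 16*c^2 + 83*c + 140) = (c - 3)/(c + 5)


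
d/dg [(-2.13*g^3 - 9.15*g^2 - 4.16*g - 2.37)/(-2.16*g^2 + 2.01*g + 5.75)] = (4.6008*g^4 - 8.5626*g^3 - 64.1196*g^2 - 115.4634*g - 19.1563)/(4.6656*g^4 - 8.6832*g^3 - 20.7999*g^2 + 23.115*g + 33.0625)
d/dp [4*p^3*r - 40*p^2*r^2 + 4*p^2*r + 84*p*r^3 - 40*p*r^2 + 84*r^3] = 4*r*(3*p^2 - 20*p*r + 2*p + 21*r^2 - 10*r)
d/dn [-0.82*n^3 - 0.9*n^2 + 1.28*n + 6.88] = -2.46*n^2 - 1.8*n + 1.28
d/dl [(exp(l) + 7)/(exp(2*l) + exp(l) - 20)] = (-(exp(l) + 7)*(2*exp(l) + 1) + exp(2*l) + exp(l) - 20)*exp(l)/(exp(2*l) + exp(l) - 20)^2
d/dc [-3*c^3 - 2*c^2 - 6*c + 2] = -9*c^2 - 4*c - 6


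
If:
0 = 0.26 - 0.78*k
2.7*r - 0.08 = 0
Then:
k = 0.33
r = 0.03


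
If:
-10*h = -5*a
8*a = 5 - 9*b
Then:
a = 2*h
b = 5/9 - 16*h/9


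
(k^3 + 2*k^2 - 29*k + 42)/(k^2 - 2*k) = k + 4 - 21/k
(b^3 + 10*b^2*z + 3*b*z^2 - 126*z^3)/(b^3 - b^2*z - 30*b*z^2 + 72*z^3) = (-b - 7*z)/(-b + 4*z)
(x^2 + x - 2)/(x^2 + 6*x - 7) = (x + 2)/(x + 7)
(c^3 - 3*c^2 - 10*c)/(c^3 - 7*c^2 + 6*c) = (c^2 - 3*c - 10)/(c^2 - 7*c + 6)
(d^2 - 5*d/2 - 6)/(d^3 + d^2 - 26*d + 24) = (d + 3/2)/(d^2 + 5*d - 6)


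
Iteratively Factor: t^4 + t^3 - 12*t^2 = (t - 3)*(t^3 + 4*t^2) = (t - 3)*(t + 4)*(t^2) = t*(t - 3)*(t + 4)*(t)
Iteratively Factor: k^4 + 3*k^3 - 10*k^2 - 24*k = (k + 4)*(k^3 - k^2 - 6*k) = k*(k + 4)*(k^2 - k - 6) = k*(k + 2)*(k + 4)*(k - 3)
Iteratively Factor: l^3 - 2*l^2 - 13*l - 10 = (l - 5)*(l^2 + 3*l + 2) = (l - 5)*(l + 1)*(l + 2)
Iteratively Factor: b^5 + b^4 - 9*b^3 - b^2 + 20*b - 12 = (b - 1)*(b^4 + 2*b^3 - 7*b^2 - 8*b + 12) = (b - 2)*(b - 1)*(b^3 + 4*b^2 + b - 6) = (b - 2)*(b - 1)*(b + 2)*(b^2 + 2*b - 3) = (b - 2)*(b - 1)^2*(b + 2)*(b + 3)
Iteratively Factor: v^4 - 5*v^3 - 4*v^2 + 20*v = (v - 5)*(v^3 - 4*v) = (v - 5)*(v + 2)*(v^2 - 2*v) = (v - 5)*(v - 2)*(v + 2)*(v)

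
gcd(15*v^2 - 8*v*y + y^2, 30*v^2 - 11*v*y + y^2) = -5*v + y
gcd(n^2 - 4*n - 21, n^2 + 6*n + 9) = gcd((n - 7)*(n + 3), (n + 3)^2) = n + 3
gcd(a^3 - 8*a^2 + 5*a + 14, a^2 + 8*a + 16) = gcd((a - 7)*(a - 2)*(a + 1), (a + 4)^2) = 1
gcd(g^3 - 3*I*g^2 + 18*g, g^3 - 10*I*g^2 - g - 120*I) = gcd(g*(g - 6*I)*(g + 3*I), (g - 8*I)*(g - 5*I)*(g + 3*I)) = g + 3*I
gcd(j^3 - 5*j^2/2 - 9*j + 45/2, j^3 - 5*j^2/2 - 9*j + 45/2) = j^3 - 5*j^2/2 - 9*j + 45/2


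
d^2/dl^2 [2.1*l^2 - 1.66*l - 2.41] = 4.20000000000000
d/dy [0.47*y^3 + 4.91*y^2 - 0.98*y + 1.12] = 1.41*y^2 + 9.82*y - 0.98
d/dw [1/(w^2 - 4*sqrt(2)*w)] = 2*(-w + 2*sqrt(2))/(w^2*(w - 4*sqrt(2))^2)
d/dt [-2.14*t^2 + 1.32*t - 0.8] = 1.32 - 4.28*t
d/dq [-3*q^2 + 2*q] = 2 - 6*q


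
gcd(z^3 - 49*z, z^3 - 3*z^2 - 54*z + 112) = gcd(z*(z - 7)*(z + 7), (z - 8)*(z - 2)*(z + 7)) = z + 7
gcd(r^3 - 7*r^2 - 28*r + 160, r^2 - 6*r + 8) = r - 4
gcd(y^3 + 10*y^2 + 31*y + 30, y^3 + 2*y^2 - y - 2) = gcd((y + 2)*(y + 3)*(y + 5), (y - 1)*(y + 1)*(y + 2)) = y + 2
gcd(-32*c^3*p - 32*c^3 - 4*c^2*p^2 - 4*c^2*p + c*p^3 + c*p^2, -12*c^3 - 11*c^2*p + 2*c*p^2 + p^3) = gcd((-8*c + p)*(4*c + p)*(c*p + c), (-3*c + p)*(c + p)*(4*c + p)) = 4*c + p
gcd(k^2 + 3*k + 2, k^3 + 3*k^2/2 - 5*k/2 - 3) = k^2 + 3*k + 2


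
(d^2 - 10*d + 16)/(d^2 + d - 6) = (d - 8)/(d + 3)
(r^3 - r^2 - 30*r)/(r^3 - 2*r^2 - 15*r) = (-r^2 + r + 30)/(-r^2 + 2*r + 15)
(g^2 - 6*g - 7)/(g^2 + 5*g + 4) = (g - 7)/(g + 4)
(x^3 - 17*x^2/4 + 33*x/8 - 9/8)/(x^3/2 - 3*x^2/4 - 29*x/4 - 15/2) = (-8*x^3 + 34*x^2 - 33*x + 9)/(2*(-2*x^3 + 3*x^2 + 29*x + 30))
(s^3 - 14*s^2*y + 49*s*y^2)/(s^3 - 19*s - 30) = s*(-s^2 + 14*s*y - 49*y^2)/(-s^3 + 19*s + 30)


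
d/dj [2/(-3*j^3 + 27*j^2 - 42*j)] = 2*(3*j^2 - 18*j + 14)/(3*j^2*(j^2 - 9*j + 14)^2)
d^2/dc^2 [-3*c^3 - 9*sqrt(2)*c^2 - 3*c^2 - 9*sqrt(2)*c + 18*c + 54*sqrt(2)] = -18*c - 18*sqrt(2) - 6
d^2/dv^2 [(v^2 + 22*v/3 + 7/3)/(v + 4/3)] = -306/(27*v^3 + 108*v^2 + 144*v + 64)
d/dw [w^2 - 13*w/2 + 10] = 2*w - 13/2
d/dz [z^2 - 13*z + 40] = 2*z - 13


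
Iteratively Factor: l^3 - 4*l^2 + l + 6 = (l + 1)*(l^2 - 5*l + 6) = (l - 3)*(l + 1)*(l - 2)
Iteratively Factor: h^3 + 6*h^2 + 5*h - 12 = (h + 3)*(h^2 + 3*h - 4) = (h - 1)*(h + 3)*(h + 4)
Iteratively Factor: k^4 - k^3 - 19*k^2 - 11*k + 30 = (k - 1)*(k^3 - 19*k - 30) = (k - 5)*(k - 1)*(k^2 + 5*k + 6) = (k - 5)*(k - 1)*(k + 2)*(k + 3)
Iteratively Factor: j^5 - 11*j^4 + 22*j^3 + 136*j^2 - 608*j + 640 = (j - 4)*(j^4 - 7*j^3 - 6*j^2 + 112*j - 160) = (j - 5)*(j - 4)*(j^3 - 2*j^2 - 16*j + 32) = (j - 5)*(j - 4)^2*(j^2 + 2*j - 8) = (j - 5)*(j - 4)^2*(j + 4)*(j - 2)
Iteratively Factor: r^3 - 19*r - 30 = (r + 2)*(r^2 - 2*r - 15) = (r + 2)*(r + 3)*(r - 5)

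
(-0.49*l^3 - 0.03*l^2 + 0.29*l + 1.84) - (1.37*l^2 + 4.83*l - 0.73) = -0.49*l^3 - 1.4*l^2 - 4.54*l + 2.57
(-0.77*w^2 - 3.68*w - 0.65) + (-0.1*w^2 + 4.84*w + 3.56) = -0.87*w^2 + 1.16*w + 2.91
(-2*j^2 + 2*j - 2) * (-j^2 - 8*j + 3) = 2*j^4 + 14*j^3 - 20*j^2 + 22*j - 6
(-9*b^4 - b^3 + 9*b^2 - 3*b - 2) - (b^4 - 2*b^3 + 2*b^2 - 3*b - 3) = -10*b^4 + b^3 + 7*b^2 + 1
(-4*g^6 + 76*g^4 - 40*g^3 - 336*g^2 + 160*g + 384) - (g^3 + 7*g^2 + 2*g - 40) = -4*g^6 + 76*g^4 - 41*g^3 - 343*g^2 + 158*g + 424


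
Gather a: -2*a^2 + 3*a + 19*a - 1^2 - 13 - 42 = -2*a^2 + 22*a - 56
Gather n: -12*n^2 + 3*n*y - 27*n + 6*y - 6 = -12*n^2 + n*(3*y - 27) + 6*y - 6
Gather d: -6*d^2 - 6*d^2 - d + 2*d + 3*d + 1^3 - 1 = -12*d^2 + 4*d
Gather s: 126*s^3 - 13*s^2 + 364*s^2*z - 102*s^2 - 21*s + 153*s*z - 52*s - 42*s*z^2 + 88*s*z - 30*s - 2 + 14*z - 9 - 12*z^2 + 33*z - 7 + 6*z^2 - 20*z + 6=126*s^3 + s^2*(364*z - 115) + s*(-42*z^2 + 241*z - 103) - 6*z^2 + 27*z - 12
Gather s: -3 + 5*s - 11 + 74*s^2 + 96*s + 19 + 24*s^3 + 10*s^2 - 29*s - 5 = 24*s^3 + 84*s^2 + 72*s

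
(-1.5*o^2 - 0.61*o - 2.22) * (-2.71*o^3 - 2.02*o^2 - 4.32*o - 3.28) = 4.065*o^5 + 4.6831*o^4 + 13.7284*o^3 + 12.0396*o^2 + 11.5912*o + 7.2816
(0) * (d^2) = 0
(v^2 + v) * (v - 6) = v^3 - 5*v^2 - 6*v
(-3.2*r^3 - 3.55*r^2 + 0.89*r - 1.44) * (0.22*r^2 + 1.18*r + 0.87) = -0.704*r^5 - 4.557*r^4 - 6.7772*r^3 - 2.3551*r^2 - 0.9249*r - 1.2528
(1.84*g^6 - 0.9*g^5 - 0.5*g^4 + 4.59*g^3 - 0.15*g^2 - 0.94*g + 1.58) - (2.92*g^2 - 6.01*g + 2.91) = 1.84*g^6 - 0.9*g^5 - 0.5*g^4 + 4.59*g^3 - 3.07*g^2 + 5.07*g - 1.33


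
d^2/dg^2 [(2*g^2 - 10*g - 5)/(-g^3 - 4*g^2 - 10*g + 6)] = 4*(-g^6 + 15*g^5 + 105*g^4 + 108*g^3 + 303*g^2 + 705*g + 574)/(g^9 + 12*g^8 + 78*g^7 + 286*g^6 + 636*g^5 + 552*g^4 - 332*g^3 - 1368*g^2 + 1080*g - 216)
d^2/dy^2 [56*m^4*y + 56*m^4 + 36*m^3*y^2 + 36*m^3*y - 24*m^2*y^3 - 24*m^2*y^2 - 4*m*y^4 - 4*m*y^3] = 24*m*(3*m^2 - 6*m*y - 2*m - 2*y^2 - y)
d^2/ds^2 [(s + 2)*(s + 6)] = 2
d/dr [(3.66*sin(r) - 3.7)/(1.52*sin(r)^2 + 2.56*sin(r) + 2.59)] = (-5.5632*sin(r)^2 + 11.248*sin(r) + 18.9514)*cos(r)/(2.3104*sin(r)^4 + 7.7824*sin(r)^3 + 14.4272*sin(r)^2 + 13.2608*sin(r) + 6.7081)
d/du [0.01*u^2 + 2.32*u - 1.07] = 0.02*u + 2.32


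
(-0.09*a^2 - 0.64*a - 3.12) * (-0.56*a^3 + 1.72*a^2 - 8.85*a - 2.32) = 0.0504*a^5 + 0.2036*a^4 + 1.4429*a^3 + 0.506399999999999*a^2 + 29.0968*a + 7.2384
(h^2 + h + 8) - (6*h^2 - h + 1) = -5*h^2 + 2*h + 7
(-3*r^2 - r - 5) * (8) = -24*r^2 - 8*r - 40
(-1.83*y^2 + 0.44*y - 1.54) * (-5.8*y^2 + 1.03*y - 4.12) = 10.614*y^4 - 4.4369*y^3 + 16.9248*y^2 - 3.399*y + 6.3448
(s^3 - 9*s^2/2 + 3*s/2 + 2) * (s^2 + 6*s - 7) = s^5 + 3*s^4/2 - 65*s^3/2 + 85*s^2/2 + 3*s/2 - 14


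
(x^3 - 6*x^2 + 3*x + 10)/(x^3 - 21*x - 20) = (x - 2)/(x + 4)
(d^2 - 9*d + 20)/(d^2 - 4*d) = (d - 5)/d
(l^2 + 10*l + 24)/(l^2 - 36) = (l + 4)/(l - 6)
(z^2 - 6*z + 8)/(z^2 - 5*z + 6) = (z - 4)/(z - 3)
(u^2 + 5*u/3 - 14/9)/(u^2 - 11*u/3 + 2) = (u + 7/3)/(u - 3)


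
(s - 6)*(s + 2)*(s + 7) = s^3 + 3*s^2 - 40*s - 84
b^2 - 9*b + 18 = (b - 6)*(b - 3)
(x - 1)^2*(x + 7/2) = x^3 + 3*x^2/2 - 6*x + 7/2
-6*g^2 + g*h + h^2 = (-2*g + h)*(3*g + h)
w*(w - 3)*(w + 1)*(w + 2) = w^4 - 7*w^2 - 6*w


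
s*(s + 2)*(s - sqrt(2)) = s^3 - sqrt(2)*s^2 + 2*s^2 - 2*sqrt(2)*s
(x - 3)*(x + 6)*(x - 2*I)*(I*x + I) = I*x^4 + 2*x^3 + 4*I*x^3 + 8*x^2 - 15*I*x^2 - 30*x - 18*I*x - 36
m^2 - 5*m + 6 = (m - 3)*(m - 2)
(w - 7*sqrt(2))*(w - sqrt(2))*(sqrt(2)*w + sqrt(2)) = sqrt(2)*w^3 - 16*w^2 + sqrt(2)*w^2 - 16*w + 14*sqrt(2)*w + 14*sqrt(2)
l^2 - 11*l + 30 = (l - 6)*(l - 5)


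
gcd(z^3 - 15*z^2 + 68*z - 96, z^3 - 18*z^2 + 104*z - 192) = z^2 - 12*z + 32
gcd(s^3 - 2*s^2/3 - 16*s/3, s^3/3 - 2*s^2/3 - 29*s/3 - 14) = s + 2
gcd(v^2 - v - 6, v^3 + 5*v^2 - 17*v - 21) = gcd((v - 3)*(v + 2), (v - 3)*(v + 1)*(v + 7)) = v - 3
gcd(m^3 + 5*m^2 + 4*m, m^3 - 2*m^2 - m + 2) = m + 1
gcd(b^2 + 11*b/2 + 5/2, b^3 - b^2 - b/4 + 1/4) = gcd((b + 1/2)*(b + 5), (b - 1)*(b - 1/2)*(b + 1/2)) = b + 1/2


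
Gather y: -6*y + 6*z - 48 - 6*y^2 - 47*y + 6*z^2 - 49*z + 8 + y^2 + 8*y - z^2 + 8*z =-5*y^2 - 45*y + 5*z^2 - 35*z - 40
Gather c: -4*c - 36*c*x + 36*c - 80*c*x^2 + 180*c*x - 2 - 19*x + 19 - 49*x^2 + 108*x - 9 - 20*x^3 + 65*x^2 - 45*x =c*(-80*x^2 + 144*x + 32) - 20*x^3 + 16*x^2 + 44*x + 8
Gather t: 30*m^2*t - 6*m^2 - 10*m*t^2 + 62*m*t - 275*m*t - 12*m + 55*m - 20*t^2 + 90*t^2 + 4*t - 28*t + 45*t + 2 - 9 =-6*m^2 + 43*m + t^2*(70 - 10*m) + t*(30*m^2 - 213*m + 21) - 7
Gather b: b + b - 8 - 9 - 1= 2*b - 18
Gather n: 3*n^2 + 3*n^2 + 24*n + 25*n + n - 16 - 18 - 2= 6*n^2 + 50*n - 36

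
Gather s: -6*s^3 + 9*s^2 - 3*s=-6*s^3 + 9*s^2 - 3*s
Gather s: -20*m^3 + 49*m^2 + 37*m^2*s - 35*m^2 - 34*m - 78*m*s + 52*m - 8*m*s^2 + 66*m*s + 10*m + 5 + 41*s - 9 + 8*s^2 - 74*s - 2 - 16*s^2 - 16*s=-20*m^3 + 14*m^2 + 28*m + s^2*(-8*m - 8) + s*(37*m^2 - 12*m - 49) - 6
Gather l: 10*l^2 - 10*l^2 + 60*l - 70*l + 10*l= 0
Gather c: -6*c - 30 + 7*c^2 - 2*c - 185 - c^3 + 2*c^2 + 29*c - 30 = -c^3 + 9*c^2 + 21*c - 245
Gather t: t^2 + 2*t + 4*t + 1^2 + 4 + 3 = t^2 + 6*t + 8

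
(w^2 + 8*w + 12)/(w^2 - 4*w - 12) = (w + 6)/(w - 6)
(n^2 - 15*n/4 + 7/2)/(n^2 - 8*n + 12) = (n - 7/4)/(n - 6)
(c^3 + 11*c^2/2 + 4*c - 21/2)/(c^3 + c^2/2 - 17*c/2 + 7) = (c + 3)/(c - 2)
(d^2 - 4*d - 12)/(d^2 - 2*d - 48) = (-d^2 + 4*d + 12)/(-d^2 + 2*d + 48)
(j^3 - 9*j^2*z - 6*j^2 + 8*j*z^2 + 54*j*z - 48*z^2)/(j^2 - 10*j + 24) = (j^2 - 9*j*z + 8*z^2)/(j - 4)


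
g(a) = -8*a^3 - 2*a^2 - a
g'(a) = -24*a^2 - 4*a - 1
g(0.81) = -6.37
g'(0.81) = -19.99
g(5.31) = -1259.47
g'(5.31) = -698.95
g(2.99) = -234.72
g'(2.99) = -227.52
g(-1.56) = 27.06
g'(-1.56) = -53.17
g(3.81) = -475.29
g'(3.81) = -364.63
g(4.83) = -952.92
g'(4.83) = -580.21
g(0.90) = -8.35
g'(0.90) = -24.04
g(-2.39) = 100.18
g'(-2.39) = -128.53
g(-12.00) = 13548.00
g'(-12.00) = -3409.00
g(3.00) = -237.00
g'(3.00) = -229.00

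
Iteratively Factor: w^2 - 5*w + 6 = (w - 2)*(w - 3)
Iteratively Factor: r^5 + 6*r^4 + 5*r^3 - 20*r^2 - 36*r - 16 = (r + 1)*(r^4 + 5*r^3 - 20*r - 16) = (r - 2)*(r + 1)*(r^3 + 7*r^2 + 14*r + 8) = (r - 2)*(r + 1)^2*(r^2 + 6*r + 8) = (r - 2)*(r + 1)^2*(r + 4)*(r + 2)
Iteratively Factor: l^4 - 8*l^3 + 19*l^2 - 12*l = (l - 4)*(l^3 - 4*l^2 + 3*l) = l*(l - 4)*(l^2 - 4*l + 3) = l*(l - 4)*(l - 3)*(l - 1)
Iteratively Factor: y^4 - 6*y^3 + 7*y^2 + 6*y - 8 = (y - 4)*(y^3 - 2*y^2 - y + 2) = (y - 4)*(y + 1)*(y^2 - 3*y + 2) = (y - 4)*(y - 2)*(y + 1)*(y - 1)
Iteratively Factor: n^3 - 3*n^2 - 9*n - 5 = (n - 5)*(n^2 + 2*n + 1) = (n - 5)*(n + 1)*(n + 1)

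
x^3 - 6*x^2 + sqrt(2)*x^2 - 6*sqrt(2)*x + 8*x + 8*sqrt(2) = (x - 4)*(x - 2)*(x + sqrt(2))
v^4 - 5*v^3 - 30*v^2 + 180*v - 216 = (v - 6)*(v - 3)*(v - 2)*(v + 6)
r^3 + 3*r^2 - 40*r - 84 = (r - 6)*(r + 2)*(r + 7)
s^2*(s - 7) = s^3 - 7*s^2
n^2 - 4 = (n - 2)*(n + 2)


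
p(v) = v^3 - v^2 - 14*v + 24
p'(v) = 3*v^2 - 2*v - 14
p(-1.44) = 39.10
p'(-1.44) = -4.90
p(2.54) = -1.62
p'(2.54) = 0.27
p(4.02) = 16.52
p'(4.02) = 26.44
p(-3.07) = 28.62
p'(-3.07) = 20.41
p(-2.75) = 34.14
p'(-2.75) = 14.19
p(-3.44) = 19.62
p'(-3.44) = 28.38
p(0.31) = 19.59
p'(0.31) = -14.33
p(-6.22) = -168.25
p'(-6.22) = 114.51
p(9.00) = 546.00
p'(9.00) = 211.00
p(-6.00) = -144.00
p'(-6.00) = 106.00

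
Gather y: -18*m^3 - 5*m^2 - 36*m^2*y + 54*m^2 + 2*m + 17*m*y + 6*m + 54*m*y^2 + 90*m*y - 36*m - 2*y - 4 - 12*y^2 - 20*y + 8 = -18*m^3 + 49*m^2 - 28*m + y^2*(54*m - 12) + y*(-36*m^2 + 107*m - 22) + 4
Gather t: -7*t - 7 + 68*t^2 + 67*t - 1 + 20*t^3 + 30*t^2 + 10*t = 20*t^3 + 98*t^2 + 70*t - 8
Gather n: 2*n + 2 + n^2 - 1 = n^2 + 2*n + 1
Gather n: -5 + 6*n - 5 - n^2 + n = -n^2 + 7*n - 10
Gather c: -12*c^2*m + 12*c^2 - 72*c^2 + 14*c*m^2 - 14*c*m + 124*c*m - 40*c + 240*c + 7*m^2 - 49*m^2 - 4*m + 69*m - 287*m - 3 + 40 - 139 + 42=c^2*(-12*m - 60) + c*(14*m^2 + 110*m + 200) - 42*m^2 - 222*m - 60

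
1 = 1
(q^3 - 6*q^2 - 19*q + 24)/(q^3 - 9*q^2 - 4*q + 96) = (q - 1)/(q - 4)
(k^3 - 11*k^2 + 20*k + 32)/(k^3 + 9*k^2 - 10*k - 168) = (k^2 - 7*k - 8)/(k^2 + 13*k + 42)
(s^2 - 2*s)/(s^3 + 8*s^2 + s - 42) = s/(s^2 + 10*s + 21)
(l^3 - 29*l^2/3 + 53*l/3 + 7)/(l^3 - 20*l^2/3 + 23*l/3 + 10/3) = (l^2 - 10*l + 21)/(l^2 - 7*l + 10)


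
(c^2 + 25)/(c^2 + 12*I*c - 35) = (c - 5*I)/(c + 7*I)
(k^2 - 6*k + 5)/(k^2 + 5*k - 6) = (k - 5)/(k + 6)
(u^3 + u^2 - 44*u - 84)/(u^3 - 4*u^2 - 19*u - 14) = (u + 6)/(u + 1)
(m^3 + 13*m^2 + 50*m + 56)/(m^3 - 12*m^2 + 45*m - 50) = (m^3 + 13*m^2 + 50*m + 56)/(m^3 - 12*m^2 + 45*m - 50)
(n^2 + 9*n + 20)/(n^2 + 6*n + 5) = (n + 4)/(n + 1)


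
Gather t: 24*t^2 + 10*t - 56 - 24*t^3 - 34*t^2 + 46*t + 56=-24*t^3 - 10*t^2 + 56*t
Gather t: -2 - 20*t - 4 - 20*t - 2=-40*t - 8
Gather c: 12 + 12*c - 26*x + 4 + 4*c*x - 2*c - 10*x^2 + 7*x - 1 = c*(4*x + 10) - 10*x^2 - 19*x + 15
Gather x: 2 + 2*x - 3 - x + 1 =x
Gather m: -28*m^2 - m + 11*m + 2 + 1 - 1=-28*m^2 + 10*m + 2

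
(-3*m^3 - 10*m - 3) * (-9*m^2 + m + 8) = 27*m^5 - 3*m^4 + 66*m^3 + 17*m^2 - 83*m - 24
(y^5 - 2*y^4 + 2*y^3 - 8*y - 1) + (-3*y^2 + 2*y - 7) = y^5 - 2*y^4 + 2*y^3 - 3*y^2 - 6*y - 8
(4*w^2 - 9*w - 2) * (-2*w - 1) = -8*w^3 + 14*w^2 + 13*w + 2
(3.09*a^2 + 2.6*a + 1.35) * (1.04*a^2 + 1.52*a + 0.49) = 3.2136*a^4 + 7.4008*a^3 + 6.8701*a^2 + 3.326*a + 0.6615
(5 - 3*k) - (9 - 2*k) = -k - 4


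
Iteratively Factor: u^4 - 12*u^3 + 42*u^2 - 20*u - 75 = (u - 3)*(u^3 - 9*u^2 + 15*u + 25) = (u - 5)*(u - 3)*(u^2 - 4*u - 5) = (u - 5)*(u - 3)*(u + 1)*(u - 5)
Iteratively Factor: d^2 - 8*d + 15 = (d - 3)*(d - 5)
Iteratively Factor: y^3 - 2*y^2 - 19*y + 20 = (y - 5)*(y^2 + 3*y - 4) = (y - 5)*(y + 4)*(y - 1)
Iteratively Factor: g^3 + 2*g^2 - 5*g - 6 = (g + 1)*(g^2 + g - 6) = (g - 2)*(g + 1)*(g + 3)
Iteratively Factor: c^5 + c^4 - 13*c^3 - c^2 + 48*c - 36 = (c + 3)*(c^4 - 2*c^3 - 7*c^2 + 20*c - 12) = (c - 2)*(c + 3)*(c^3 - 7*c + 6) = (c - 2)*(c + 3)^2*(c^2 - 3*c + 2) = (c - 2)*(c - 1)*(c + 3)^2*(c - 2)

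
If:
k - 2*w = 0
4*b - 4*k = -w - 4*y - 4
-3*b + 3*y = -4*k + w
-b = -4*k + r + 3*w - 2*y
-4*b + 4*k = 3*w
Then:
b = 15/19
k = 24/19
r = 1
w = 12/19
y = -13/19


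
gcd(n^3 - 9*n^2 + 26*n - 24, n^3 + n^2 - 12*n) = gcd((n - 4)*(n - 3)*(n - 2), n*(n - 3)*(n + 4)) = n - 3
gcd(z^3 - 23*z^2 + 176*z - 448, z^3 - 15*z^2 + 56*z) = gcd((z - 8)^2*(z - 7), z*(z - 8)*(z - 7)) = z^2 - 15*z + 56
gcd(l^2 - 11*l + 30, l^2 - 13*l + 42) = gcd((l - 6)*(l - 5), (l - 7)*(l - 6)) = l - 6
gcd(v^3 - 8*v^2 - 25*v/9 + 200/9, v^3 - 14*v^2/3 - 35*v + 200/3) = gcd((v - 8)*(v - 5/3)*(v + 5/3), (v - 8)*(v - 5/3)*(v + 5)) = v^2 - 29*v/3 + 40/3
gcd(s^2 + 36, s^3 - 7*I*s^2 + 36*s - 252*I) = s^2 + 36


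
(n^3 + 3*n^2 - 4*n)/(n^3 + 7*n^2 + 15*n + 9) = n*(n^2 + 3*n - 4)/(n^3 + 7*n^2 + 15*n + 9)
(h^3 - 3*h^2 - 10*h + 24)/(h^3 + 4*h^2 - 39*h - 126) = (h^2 - 6*h + 8)/(h^2 + h - 42)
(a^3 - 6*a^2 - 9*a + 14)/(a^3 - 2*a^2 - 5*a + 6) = (a - 7)/(a - 3)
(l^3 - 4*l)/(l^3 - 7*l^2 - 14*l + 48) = l*(l + 2)/(l^2 - 5*l - 24)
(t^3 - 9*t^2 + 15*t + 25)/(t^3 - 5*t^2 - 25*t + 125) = (t + 1)/(t + 5)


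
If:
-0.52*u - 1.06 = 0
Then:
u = -2.04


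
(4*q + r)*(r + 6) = 4*q*r + 24*q + r^2 + 6*r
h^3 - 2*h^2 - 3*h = h*(h - 3)*(h + 1)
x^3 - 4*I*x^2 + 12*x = x*(x - 6*I)*(x + 2*I)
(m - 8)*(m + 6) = m^2 - 2*m - 48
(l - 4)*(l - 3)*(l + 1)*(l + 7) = l^4 + l^3 - 37*l^2 + 47*l + 84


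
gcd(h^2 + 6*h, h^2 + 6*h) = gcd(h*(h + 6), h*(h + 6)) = h^2 + 6*h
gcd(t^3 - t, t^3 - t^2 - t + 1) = t^2 - 1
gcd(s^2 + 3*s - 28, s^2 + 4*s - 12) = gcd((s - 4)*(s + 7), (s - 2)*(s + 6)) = 1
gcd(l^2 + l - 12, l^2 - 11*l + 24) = l - 3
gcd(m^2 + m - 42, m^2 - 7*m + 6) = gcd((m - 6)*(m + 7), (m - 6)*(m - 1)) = m - 6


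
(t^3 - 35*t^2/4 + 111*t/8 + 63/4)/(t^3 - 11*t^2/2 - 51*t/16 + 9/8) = 2*(2*t - 7)/(4*t - 1)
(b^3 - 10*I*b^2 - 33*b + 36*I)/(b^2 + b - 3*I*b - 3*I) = (b^2 - 7*I*b - 12)/(b + 1)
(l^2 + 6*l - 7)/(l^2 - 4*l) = (l^2 + 6*l - 7)/(l*(l - 4))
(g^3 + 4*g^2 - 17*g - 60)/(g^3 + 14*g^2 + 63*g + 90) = (g - 4)/(g + 6)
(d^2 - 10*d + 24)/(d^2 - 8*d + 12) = (d - 4)/(d - 2)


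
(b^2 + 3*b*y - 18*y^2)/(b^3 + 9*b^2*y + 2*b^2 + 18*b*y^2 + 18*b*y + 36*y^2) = (b - 3*y)/(b^2 + 3*b*y + 2*b + 6*y)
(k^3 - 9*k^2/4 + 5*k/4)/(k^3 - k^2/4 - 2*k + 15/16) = 4*k*(k - 1)/(4*k^2 + 4*k - 3)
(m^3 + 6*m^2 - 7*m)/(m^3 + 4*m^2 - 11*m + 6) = m*(m + 7)/(m^2 + 5*m - 6)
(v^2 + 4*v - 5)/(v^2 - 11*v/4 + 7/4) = 4*(v + 5)/(4*v - 7)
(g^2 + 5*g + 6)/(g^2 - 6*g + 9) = (g^2 + 5*g + 6)/(g^2 - 6*g + 9)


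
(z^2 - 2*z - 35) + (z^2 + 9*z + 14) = 2*z^2 + 7*z - 21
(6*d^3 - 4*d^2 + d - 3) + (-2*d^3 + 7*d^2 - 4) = 4*d^3 + 3*d^2 + d - 7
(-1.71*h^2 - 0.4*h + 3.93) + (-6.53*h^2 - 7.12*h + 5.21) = -8.24*h^2 - 7.52*h + 9.14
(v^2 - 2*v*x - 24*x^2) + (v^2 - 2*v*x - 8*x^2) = 2*v^2 - 4*v*x - 32*x^2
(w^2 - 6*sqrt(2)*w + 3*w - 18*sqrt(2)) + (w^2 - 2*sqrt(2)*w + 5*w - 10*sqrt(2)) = 2*w^2 - 8*sqrt(2)*w + 8*w - 28*sqrt(2)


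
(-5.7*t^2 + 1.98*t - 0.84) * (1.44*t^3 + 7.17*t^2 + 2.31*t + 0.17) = -8.208*t^5 - 38.0178*t^4 - 0.180000000000001*t^3 - 2.418*t^2 - 1.6038*t - 0.1428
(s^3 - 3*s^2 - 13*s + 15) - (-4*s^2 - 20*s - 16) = s^3 + s^2 + 7*s + 31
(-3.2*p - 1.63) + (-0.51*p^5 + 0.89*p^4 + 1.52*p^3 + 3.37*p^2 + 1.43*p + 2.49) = -0.51*p^5 + 0.89*p^4 + 1.52*p^3 + 3.37*p^2 - 1.77*p + 0.86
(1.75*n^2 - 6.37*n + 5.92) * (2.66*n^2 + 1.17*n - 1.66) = 4.655*n^4 - 14.8967*n^3 + 5.3893*n^2 + 17.5006*n - 9.8272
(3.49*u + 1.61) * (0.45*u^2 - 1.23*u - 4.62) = 1.5705*u^3 - 3.5682*u^2 - 18.1041*u - 7.4382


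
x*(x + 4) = x^2 + 4*x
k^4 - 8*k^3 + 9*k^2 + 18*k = k*(k - 6)*(k - 3)*(k + 1)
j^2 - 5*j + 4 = (j - 4)*(j - 1)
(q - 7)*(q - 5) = q^2 - 12*q + 35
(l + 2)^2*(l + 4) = l^3 + 8*l^2 + 20*l + 16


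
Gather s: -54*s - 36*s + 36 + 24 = 60 - 90*s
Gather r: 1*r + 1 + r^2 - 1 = r^2 + r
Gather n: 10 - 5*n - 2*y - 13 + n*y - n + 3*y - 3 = n*(y - 6) + y - 6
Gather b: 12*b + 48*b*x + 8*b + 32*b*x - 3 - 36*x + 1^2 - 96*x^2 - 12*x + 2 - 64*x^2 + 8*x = b*(80*x + 20) - 160*x^2 - 40*x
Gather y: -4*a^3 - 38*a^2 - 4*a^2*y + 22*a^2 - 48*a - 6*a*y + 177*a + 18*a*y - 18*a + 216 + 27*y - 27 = -4*a^3 - 16*a^2 + 111*a + y*(-4*a^2 + 12*a + 27) + 189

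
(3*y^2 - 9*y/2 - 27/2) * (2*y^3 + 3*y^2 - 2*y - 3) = 6*y^5 - 93*y^3/2 - 81*y^2/2 + 81*y/2 + 81/2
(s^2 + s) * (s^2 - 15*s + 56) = s^4 - 14*s^3 + 41*s^2 + 56*s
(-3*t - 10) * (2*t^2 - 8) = -6*t^3 - 20*t^2 + 24*t + 80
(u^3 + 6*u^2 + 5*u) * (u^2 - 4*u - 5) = u^5 + 2*u^4 - 24*u^3 - 50*u^2 - 25*u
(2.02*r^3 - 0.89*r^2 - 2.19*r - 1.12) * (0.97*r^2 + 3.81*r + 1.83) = 1.9594*r^5 + 6.8329*r^4 - 1.8186*r^3 - 11.059*r^2 - 8.2749*r - 2.0496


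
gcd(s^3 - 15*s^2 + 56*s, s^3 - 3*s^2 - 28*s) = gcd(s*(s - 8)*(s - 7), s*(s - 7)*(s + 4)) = s^2 - 7*s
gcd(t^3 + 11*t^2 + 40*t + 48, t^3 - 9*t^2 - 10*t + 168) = t + 4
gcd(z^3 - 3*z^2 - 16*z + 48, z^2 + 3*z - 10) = 1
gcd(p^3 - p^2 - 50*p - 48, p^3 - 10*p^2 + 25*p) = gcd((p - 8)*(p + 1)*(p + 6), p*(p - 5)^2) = 1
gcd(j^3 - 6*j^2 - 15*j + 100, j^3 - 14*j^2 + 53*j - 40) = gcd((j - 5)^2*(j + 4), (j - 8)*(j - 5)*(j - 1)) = j - 5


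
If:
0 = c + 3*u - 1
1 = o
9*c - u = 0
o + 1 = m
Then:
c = 1/28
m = 2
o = 1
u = 9/28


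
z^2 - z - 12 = (z - 4)*(z + 3)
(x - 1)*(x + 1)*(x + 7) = x^3 + 7*x^2 - x - 7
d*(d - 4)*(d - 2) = d^3 - 6*d^2 + 8*d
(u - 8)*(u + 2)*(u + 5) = u^3 - u^2 - 46*u - 80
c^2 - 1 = (c - 1)*(c + 1)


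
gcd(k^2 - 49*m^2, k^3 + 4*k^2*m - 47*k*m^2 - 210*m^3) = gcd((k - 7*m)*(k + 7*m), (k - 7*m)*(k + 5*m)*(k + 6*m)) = k - 7*m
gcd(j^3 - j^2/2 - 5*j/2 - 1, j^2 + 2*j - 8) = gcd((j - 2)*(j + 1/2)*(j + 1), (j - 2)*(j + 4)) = j - 2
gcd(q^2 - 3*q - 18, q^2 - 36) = q - 6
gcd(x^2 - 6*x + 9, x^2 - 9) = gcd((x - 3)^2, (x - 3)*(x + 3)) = x - 3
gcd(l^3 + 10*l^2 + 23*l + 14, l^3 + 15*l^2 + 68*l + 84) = l^2 + 9*l + 14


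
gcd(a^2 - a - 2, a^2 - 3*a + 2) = a - 2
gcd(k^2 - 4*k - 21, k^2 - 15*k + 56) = k - 7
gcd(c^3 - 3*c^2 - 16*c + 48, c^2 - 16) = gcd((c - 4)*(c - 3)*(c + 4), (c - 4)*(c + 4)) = c^2 - 16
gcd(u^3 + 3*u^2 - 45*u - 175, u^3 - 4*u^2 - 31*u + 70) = u^2 - 2*u - 35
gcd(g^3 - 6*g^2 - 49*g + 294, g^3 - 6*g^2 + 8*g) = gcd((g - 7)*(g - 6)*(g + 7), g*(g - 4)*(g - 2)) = 1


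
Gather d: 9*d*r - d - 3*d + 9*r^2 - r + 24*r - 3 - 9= d*(9*r - 4) + 9*r^2 + 23*r - 12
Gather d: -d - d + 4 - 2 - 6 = -2*d - 4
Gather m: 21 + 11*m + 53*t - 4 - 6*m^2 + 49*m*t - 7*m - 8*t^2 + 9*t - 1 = -6*m^2 + m*(49*t + 4) - 8*t^2 + 62*t + 16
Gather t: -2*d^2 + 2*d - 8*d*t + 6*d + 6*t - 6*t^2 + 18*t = -2*d^2 + 8*d - 6*t^2 + t*(24 - 8*d)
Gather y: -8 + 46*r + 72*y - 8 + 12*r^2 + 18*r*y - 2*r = 12*r^2 + 44*r + y*(18*r + 72) - 16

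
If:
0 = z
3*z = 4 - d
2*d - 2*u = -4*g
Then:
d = 4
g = u/2 - 2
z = 0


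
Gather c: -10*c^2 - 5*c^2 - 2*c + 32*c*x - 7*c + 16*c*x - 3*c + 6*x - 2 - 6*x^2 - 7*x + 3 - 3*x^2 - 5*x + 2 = -15*c^2 + c*(48*x - 12) - 9*x^2 - 6*x + 3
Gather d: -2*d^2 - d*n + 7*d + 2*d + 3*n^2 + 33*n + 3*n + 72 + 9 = -2*d^2 + d*(9 - n) + 3*n^2 + 36*n + 81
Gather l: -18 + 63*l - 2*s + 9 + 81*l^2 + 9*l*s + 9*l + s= 81*l^2 + l*(9*s + 72) - s - 9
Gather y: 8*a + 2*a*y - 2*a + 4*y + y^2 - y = 6*a + y^2 + y*(2*a + 3)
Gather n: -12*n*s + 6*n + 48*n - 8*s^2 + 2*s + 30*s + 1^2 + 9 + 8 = n*(54 - 12*s) - 8*s^2 + 32*s + 18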